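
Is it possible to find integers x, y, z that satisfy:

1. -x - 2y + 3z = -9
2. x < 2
Yes

Take x = 1, y = 4, z = 0. Substituting into each constraint:
  (1) (-1) - 2(4) + 3(0) = -9 ✓
  (2) 1 < 2 ✓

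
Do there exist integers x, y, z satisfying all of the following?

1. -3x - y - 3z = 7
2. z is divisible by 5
Yes

Take x = 0, y = -7, z = 0. Substituting into each constraint:
  (1) -3(0) + 7 - 3(0) = 7 ✓
  (2) 0 = 5 × 0, remainder 0 ✓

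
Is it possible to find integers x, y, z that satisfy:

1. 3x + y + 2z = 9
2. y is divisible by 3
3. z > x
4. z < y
Yes

Take x = -1, y = 12, z = 0. Substituting into each constraint:
  (1) 3(-1) + 12 + 2(0) = 9 ✓
  (2) 12 = 3 × 4, remainder 0 ✓
  (3) 0 > -1 ✓
  (4) 0 < 12 ✓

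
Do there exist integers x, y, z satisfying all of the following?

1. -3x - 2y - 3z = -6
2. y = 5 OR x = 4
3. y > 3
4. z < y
Yes

Take x = 4, y = 6, z = -6. Substituting into each constraint:
  (1) -3(4) - 2(6) - 3(-6) = -6 ✓
  (2) x = 4, target 4 ✓ (second branch holds)
  (3) 6 > 3 ✓
  (4) -6 < 6 ✓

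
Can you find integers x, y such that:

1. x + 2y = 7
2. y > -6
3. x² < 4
Yes

Take x = 1, y = 3. Substituting into each constraint:
  (1) 1 + 2(3) = 7 ✓
  (2) 3 > -6 ✓
  (3) x² = (1)² = 1, and 1 < 4 ✓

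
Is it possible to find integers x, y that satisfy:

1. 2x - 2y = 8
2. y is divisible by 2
Yes

Take x = 4, y = 0. Substituting into each constraint:
  (1) 2(4) - 2(0) = 8 ✓
  (2) 0 = 2 × 0, remainder 0 ✓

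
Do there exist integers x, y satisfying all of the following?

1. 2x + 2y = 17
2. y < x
No

Even the single constraint (2x + 2y = 17) is infeasible over the integers.

  - 2x + 2y = 17: every term on the left is divisible by 2, so the LHS ≡ 0 (mod 2), but the RHS 17 is not — no integer solution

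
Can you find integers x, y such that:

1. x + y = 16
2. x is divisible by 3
Yes

Take x = 0, y = 16. Substituting into each constraint:
  (1) 0 + 16 = 16 ✓
  (2) 0 = 3 × 0, remainder 0 ✓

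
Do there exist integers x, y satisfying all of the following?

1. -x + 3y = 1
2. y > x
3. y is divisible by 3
Yes

Take x = -1, y = 0. Substituting into each constraint:
  (1) 1 + 3(0) = 1 ✓
  (2) 0 > -1 ✓
  (3) 0 = 3 × 0, remainder 0 ✓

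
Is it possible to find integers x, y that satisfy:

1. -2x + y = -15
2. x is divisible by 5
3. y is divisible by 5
Yes

Take x = 10, y = 5. Substituting into each constraint:
  (1) -2(10) + 5 = -15 ✓
  (2) 10 = 5 × 2, remainder 0 ✓
  (3) 5 = 5 × 1, remainder 0 ✓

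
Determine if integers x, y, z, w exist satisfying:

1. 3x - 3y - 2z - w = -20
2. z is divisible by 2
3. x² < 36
Yes

Take x = 2, y = 0, z = 0, w = 26. Substituting into each constraint:
  (1) 3(2) - 3(0) - 2(0) + (-26) = -20 ✓
  (2) 0 = 2 × 0, remainder 0 ✓
  (3) x² = (2)² = 4, and 4 < 36 ✓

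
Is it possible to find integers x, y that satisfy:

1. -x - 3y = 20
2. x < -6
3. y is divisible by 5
Yes

Take x = -20, y = 0. Substituting into each constraint:
  (1) 20 - 3(0) = 20 ✓
  (2) -20 < -6 ✓
  (3) 0 = 5 × 0, remainder 0 ✓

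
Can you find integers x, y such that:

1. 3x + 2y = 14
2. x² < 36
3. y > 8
Yes

Take x = -2, y = 10. Substituting into each constraint:
  (1) 3(-2) + 2(10) = 14 ✓
  (2) x² = (-2)² = 4, and 4 < 36 ✓
  (3) 10 > 8 ✓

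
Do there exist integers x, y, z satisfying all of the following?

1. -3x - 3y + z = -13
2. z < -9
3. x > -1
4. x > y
Yes

Take x = 1, y = 0, z = -10. Substituting into each constraint:
  (1) -3(1) - 3(0) + (-10) = -13 ✓
  (2) -10 < -9 ✓
  (3) 1 > -1 ✓
  (4) 1 > 0 ✓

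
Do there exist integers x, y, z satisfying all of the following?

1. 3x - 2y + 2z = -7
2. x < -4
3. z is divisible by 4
Yes

Take x = -5, y = -4, z = 0. Substituting into each constraint:
  (1) 3(-5) - 2(-4) + 2(0) = -7 ✓
  (2) -5 < -4 ✓
  (3) 0 = 4 × 0, remainder 0 ✓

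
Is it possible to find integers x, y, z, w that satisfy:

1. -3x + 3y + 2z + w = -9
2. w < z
Yes

Take x = 0, y = -5, z = 3, w = 0. Substituting into each constraint:
  (1) -3(0) + 3(-5) + 2(3) + 0 = -9 ✓
  (2) 0 < 3 ✓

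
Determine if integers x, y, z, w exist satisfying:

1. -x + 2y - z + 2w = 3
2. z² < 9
Yes

Take x = 1, y = 0, z = 0, w = 2. Substituting into each constraint:
  (1) (-1) + 2(0) + 0 + 2(2) = 3 ✓
  (2) z² = (0)² = 0, and 0 < 9 ✓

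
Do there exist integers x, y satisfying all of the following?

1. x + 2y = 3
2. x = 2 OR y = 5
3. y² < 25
No

The full constraint system is jointly infeasible over the integers. Each constraint and what it forces:

  - x + 2y = 3: is a linear equation tying the variables together
  - x = 2 OR y = 5: forces a choice: either x = 2 or y = 5
  - y² < 25: restricts y to |y| ≤ 4

Split on the disjunction (x = 2 OR y = 5):
  • If x = 2: with x = 2, every remaining term of the linear equation is divisible by 2, so the left side is ≡ 0 (mod 2); but the right side 1 ≡ 1 (mod 2). No integers can satisfy it.
  • If y = 5: this contradicts y² < 25, which requires |y| ≤ 4.
Both branches are infeasible, so the system has no integer solution.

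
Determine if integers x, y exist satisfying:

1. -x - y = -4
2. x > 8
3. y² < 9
No

The full constraint system is jointly infeasible over the integers. Each constraint and what it forces:

  - -x - y = -4: is a linear equation tying the variables together
  - x > 8: bounds one variable relative to a constant
  - y² < 9: restricts y to |y| ≤ 2

Range argument: with x ∈ [9, ∞], y ∈ [-2, 2], the left side of the equation is at most -7, but the right side is -4 > -7. No integer solution exists.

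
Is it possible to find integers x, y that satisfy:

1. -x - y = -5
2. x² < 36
Yes

Take x = 5, y = 0. Substituting into each constraint:
  (1) (-5) + 0 = -5 ✓
  (2) x² = (5)² = 25, and 25 < 36 ✓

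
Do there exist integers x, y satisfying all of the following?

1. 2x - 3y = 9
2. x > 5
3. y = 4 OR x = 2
No

The full constraint system is jointly infeasible over the integers. Each constraint and what it forces:

  - 2x - 3y = 9: is a linear equation tying the variables together
  - x > 5: bounds one variable relative to a constant
  - y = 4 OR x = 2: forces a choice: either y = 4 or x = 2

Split on the disjunction (y = 4 OR x = 2):
  • If y = 4: with y = 4, every remaining term of the linear equation is divisible by 2, so the left side is ≡ 0 (mod 2); but the right side 21 ≡ 1 (mod 2). No integers can satisfy it.
  • If x = 2: this contradicts the bound x ≥ 6.
Both branches are infeasible, so the system has no integer solution.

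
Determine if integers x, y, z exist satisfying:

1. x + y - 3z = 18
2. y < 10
Yes

Take x = 18, y = 0, z = 0. Substituting into each constraint:
  (1) 18 + 0 - 3(0) = 18 ✓
  (2) 0 < 10 ✓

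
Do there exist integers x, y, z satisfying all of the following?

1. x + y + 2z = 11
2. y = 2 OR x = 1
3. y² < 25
Yes

Take x = 1, y = 0, z = 5. Substituting into each constraint:
  (1) 1 + 0 + 2(5) = 11 ✓
  (2) x = 1, target 1 ✓ (second branch holds)
  (3) y² = (0)² = 0, and 0 < 25 ✓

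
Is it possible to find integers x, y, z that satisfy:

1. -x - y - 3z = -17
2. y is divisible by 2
Yes

Take x = 17, y = 0, z = 0. Substituting into each constraint:
  (1) (-17) + 0 - 3(0) = -17 ✓
  (2) 0 = 2 × 0, remainder 0 ✓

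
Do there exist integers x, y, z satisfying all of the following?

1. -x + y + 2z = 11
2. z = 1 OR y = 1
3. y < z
Yes

Take x = -6, y = 1, z = 2. Substituting into each constraint:
  (1) 6 + 1 + 2(2) = 11 ✓
  (2) y = 1, target 1 ✓ (second branch holds)
  (3) 1 < 2 ✓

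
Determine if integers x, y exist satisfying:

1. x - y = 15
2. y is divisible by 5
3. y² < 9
Yes

Take x = 15, y = 0. Substituting into each constraint:
  (1) 15 + 0 = 15 ✓
  (2) 0 = 5 × 0, remainder 0 ✓
  (3) y² = (0)² = 0, and 0 < 9 ✓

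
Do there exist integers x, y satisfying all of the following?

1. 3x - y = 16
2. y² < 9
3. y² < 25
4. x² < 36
Yes

Take x = 5, y = -1. Substituting into each constraint:
  (1) 3(5) + 1 = 16 ✓
  (2) y² = (-1)² = 1, and 1 < 9 ✓
  (3) y² = (-1)² = 1, and 1 < 25 ✓
  (4) x² = (5)² = 25, and 25 < 36 ✓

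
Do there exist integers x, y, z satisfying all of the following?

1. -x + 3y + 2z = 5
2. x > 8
Yes

Take x = 9, y = 0, z = 7. Substituting into each constraint:
  (1) (-9) + 3(0) + 2(7) = 5 ✓
  (2) 9 > 8 ✓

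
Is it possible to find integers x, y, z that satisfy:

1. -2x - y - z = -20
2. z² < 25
Yes

Take x = 0, y = 20, z = 0. Substituting into each constraint:
  (1) -2(0) + (-20) + 0 = -20 ✓
  (2) z² = (0)² = 0, and 0 < 25 ✓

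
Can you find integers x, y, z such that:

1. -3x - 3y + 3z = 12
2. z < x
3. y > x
Yes

Take x = -6, y = -5, z = -7. Substituting into each constraint:
  (1) -3(-6) - 3(-5) + 3(-7) = 12 ✓
  (2) -7 < -6 ✓
  (3) -5 > -6 ✓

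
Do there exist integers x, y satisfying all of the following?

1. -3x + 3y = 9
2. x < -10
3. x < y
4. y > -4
No

A contradictory subset is {-3x + 3y = 9, x < -10, y > -4}. No integer assignment can satisfy these jointly:

  - -3x + 3y = 9: is a linear equation tying the variables together
  - x < -10: bounds one variable relative to a constant
  - y > -4: bounds one variable relative to a constant

Range argument: with x ∈ [−∞, -11], y ∈ [-3, ∞], the left side of the equation is at least 24, but the right side is 9 < 24. No integer solution exists.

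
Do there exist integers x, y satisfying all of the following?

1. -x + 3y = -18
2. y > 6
Yes

Take x = 39, y = 7. Substituting into each constraint:
  (1) (-39) + 3(7) = -18 ✓
  (2) 7 > 6 ✓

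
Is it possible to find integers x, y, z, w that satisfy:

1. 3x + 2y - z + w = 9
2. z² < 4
Yes

Take x = 3, y = 0, z = 0, w = 0. Substituting into each constraint:
  (1) 3(3) + 2(0) + 0 + 0 = 9 ✓
  (2) z² = (0)² = 0, and 0 < 4 ✓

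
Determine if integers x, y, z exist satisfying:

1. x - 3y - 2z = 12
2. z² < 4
Yes

Take x = 0, y = -4, z = 0. Substituting into each constraint:
  (1) 0 - 3(-4) - 2(0) = 12 ✓
  (2) z² = (0)² = 0, and 0 < 4 ✓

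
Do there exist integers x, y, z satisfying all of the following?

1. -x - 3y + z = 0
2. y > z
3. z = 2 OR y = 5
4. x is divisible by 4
Yes

Take x = -16, y = 6, z = 2. Substituting into each constraint:
  (1) 16 - 3(6) + 2 = 0 ✓
  (2) 6 > 2 ✓
  (3) z = 2, target 2 ✓ (first branch holds)
  (4) -16 = 4 × -4, remainder 0 ✓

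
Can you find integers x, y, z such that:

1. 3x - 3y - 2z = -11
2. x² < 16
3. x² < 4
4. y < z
Yes

Take x = 0, y = 1, z = 4. Substituting into each constraint:
  (1) 3(0) - 3(1) - 2(4) = -11 ✓
  (2) x² = (0)² = 0, and 0 < 16 ✓
  (3) x² = (0)² = 0, and 0 < 4 ✓
  (4) 1 < 4 ✓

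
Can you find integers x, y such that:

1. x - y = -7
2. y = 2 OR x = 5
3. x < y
Yes

Take x = -5, y = 2. Substituting into each constraint:
  (1) (-5) + (-2) = -7 ✓
  (2) y = 2, target 2 ✓ (first branch holds)
  (3) -5 < 2 ✓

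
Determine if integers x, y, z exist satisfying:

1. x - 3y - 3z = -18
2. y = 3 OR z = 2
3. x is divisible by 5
Yes

Take x = 0, y = 4, z = 2. Substituting into each constraint:
  (1) 0 - 3(4) - 3(2) = -18 ✓
  (2) z = 2, target 2 ✓ (second branch holds)
  (3) 0 = 5 × 0, remainder 0 ✓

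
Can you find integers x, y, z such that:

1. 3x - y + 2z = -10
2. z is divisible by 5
Yes

Take x = 0, y = 10, z = 0. Substituting into each constraint:
  (1) 3(0) + (-10) + 2(0) = -10 ✓
  (2) 0 = 5 × 0, remainder 0 ✓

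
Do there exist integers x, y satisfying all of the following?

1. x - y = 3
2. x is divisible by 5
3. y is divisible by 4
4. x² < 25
No

The full constraint system is jointly infeasible over the integers. Each constraint and what it forces:

  - x - y = 3: is a linear equation tying the variables together
  - x is divisible by 5: restricts x to multiples of 5
  - y is divisible by 4: restricts y to multiples of 4
  - x² < 25: restricts x to |x| ≤ 4

The bounds confine x to {0} with 5 | x. For each value, substitute into the equation:
  • x = 0: the equation forces y = -3, but 4 does not divide -3.
Every case fails, so no integer solution exists.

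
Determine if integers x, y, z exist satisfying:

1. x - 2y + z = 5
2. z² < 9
Yes

Take x = 1, y = -2, z = 0. Substituting into each constraint:
  (1) 1 - 2(-2) + 0 = 5 ✓
  (2) z² = (0)² = 0, and 0 < 9 ✓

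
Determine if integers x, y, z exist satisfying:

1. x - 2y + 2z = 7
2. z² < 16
Yes

Take x = 1, y = -3, z = 0. Substituting into each constraint:
  (1) 1 - 2(-3) + 2(0) = 7 ✓
  (2) z² = (0)² = 0, and 0 < 16 ✓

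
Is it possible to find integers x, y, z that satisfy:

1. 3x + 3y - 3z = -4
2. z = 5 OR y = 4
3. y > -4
No

Even the single constraint (3x + 3y - 3z = -4) is infeasible over the integers.

  - 3x + 3y - 3z = -4: every term on the left is divisible by 3, so the LHS ≡ 0 (mod 3), but the RHS -4 is not — no integer solution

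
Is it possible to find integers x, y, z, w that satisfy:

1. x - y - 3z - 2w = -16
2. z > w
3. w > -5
Yes

Take x = -13, y = 0, z = 1, w = 0. Substituting into each constraint:
  (1) (-13) + 0 - 3(1) - 2(0) = -16 ✓
  (2) 1 > 0 ✓
  (3) 0 > -5 ✓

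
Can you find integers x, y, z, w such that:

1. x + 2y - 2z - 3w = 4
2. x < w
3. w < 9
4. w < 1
Yes

Take x = -2, y = 0, z = -3, w = 0. Substituting into each constraint:
  (1) (-2) + 2(0) - 2(-3) - 3(0) = 4 ✓
  (2) -2 < 0 ✓
  (3) 0 < 9 ✓
  (4) 0 < 1 ✓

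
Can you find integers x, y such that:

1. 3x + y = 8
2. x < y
Yes

Take x = 1, y = 5. Substituting into each constraint:
  (1) 3(1) + 5 = 8 ✓
  (2) 1 < 5 ✓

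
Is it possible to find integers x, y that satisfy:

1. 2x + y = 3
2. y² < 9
Yes

Take x = 1, y = 1. Substituting into each constraint:
  (1) 2(1) + 1 = 3 ✓
  (2) y² = (1)² = 1, and 1 < 9 ✓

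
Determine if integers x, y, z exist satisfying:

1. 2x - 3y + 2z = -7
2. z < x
Yes

Take x = 1, y = 3, z = 0. Substituting into each constraint:
  (1) 2(1) - 3(3) + 2(0) = -7 ✓
  (2) 0 < 1 ✓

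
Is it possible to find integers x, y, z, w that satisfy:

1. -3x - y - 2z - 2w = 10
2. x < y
Yes

Take x = -2, y = 0, z = 0, w = -2. Substituting into each constraint:
  (1) -3(-2) + 0 - 2(0) - 2(-2) = 10 ✓
  (2) -2 < 0 ✓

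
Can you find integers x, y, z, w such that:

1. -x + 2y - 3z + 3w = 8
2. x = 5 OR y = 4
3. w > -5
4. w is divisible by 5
Yes

Take x = 5, y = 2, z = -3, w = 0. Substituting into each constraint:
  (1) (-5) + 2(2) - 3(-3) + 3(0) = 8 ✓
  (2) x = 5, target 5 ✓ (first branch holds)
  (3) 0 > -5 ✓
  (4) 0 = 5 × 0, remainder 0 ✓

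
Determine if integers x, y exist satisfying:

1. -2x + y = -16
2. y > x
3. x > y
No

A contradictory subset is {y > x, x > y}. No integer assignment can satisfy these jointly:

  - y > x: bounds one variable relative to another variable
  - x > y: bounds one variable relative to another variable

Direct contradiction: y > x and x > y cannot both hold.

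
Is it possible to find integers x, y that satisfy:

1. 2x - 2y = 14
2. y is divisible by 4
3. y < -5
Yes

Take x = -1, y = -8. Substituting into each constraint:
  (1) 2(-1) - 2(-8) = 14 ✓
  (2) -8 = 4 × -2, remainder 0 ✓
  (3) -8 < -5 ✓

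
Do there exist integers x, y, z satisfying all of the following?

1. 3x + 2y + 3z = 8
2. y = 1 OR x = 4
Yes

Take x = 4, y = 1, z = -2. Substituting into each constraint:
  (1) 3(4) + 2(1) + 3(-2) = 8 ✓
  (2) y = 1, target 1 ✓ (first branch holds)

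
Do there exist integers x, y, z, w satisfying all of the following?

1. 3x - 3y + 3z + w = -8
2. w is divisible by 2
Yes

Take x = 0, y = 0, z = -2, w = -2. Substituting into each constraint:
  (1) 3(0) - 3(0) + 3(-2) + (-2) = -8 ✓
  (2) -2 = 2 × -1, remainder 0 ✓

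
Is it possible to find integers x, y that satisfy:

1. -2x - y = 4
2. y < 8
Yes

Take x = -2, y = 0. Substituting into each constraint:
  (1) -2(-2) + 0 = 4 ✓
  (2) 0 < 8 ✓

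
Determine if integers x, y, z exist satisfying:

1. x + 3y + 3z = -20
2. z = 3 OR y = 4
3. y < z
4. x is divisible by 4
Yes

Take x = -32, y = 1, z = 3. Substituting into each constraint:
  (1) (-32) + 3(1) + 3(3) = -20 ✓
  (2) z = 3, target 3 ✓ (first branch holds)
  (3) 1 < 3 ✓
  (4) -32 = 4 × -8, remainder 0 ✓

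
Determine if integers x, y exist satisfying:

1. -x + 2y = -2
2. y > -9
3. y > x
Yes

Take x = -4, y = -3. Substituting into each constraint:
  (1) 4 + 2(-3) = -2 ✓
  (2) -3 > -9 ✓
  (3) -3 > -4 ✓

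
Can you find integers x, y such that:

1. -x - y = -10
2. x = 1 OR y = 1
Yes

Take x = 9, y = 1. Substituting into each constraint:
  (1) (-9) + (-1) = -10 ✓
  (2) y = 1, target 1 ✓ (second branch holds)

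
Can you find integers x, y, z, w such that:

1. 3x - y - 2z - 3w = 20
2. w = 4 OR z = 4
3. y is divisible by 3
Yes

Take x = 14, y = 0, z = 5, w = 4. Substituting into each constraint:
  (1) 3(14) + 0 - 2(5) - 3(4) = 20 ✓
  (2) w = 4, target 4 ✓ (first branch holds)
  (3) 0 = 3 × 0, remainder 0 ✓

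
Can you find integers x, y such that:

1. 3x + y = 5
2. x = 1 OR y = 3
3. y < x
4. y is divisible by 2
No

A contradictory subset is {3x + y = 5, x = 1 OR y = 3, y < x}. No integer assignment can satisfy these jointly:

  - 3x + y = 5: is a linear equation tying the variables together
  - x = 1 OR y = 3: forces a choice: either x = 1 or y = 3
  - y < x: bounds one variable relative to another variable

Split on the disjunction (x = 1 OR y = 3):
  • If x = 1: the equation forces y = 2, giving (x, y) = (1, 2), which violates x > y.
  • If y = 3: with y = 3, every remaining term of the linear equation is divisible by 3, so the left side is ≡ 0 (mod 3); but the right side 2 ≡ 2 (mod 3). No integers can satisfy it.
Both branches are infeasible, so the system has no integer solution.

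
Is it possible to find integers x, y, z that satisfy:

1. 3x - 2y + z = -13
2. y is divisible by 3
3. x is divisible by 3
Yes

Take x = 0, y = 0, z = -13. Substituting into each constraint:
  (1) 3(0) - 2(0) + (-13) = -13 ✓
  (2) 0 = 3 × 0, remainder 0 ✓
  (3) 0 = 3 × 0, remainder 0 ✓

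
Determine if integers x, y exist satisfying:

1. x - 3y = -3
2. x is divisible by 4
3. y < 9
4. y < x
Yes

Take x = 12, y = 5. Substituting into each constraint:
  (1) 12 - 3(5) = -3 ✓
  (2) 12 = 4 × 3, remainder 0 ✓
  (3) 5 < 9 ✓
  (4) 5 < 12 ✓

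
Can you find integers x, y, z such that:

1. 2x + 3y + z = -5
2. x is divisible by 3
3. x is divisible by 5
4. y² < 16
Yes

Take x = 0, y = 0, z = -5. Substituting into each constraint:
  (1) 2(0) + 3(0) + (-5) = -5 ✓
  (2) 0 = 3 × 0, remainder 0 ✓
  (3) 0 = 5 × 0, remainder 0 ✓
  (4) y² = (0)² = 0, and 0 < 16 ✓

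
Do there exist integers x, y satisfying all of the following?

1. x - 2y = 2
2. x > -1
Yes

Take x = 2, y = 0. Substituting into each constraint:
  (1) 2 - 2(0) = 2 ✓
  (2) 2 > -1 ✓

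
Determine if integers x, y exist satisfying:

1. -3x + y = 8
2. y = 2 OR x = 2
Yes

Take x = 2, y = 14. Substituting into each constraint:
  (1) -3(2) + 14 = 8 ✓
  (2) x = 2, target 2 ✓ (second branch holds)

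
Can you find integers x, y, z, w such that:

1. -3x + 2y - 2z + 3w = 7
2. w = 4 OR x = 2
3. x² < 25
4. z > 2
Yes

Take x = 2, y = 11, z = 3, w = -1. Substituting into each constraint:
  (1) -3(2) + 2(11) - 2(3) + 3(-1) = 7 ✓
  (2) x = 2, target 2 ✓ (second branch holds)
  (3) x² = (2)² = 4, and 4 < 25 ✓
  (4) 3 > 2 ✓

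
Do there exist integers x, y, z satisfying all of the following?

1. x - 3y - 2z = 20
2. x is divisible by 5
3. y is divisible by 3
Yes

Take x = 0, y = 0, z = -10. Substituting into each constraint:
  (1) 0 - 3(0) - 2(-10) = 20 ✓
  (2) 0 = 5 × 0, remainder 0 ✓
  (3) 0 = 3 × 0, remainder 0 ✓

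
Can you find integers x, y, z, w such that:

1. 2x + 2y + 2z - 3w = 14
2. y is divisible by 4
Yes

Take x = 1, y = 0, z = 0, w = -4. Substituting into each constraint:
  (1) 2(1) + 2(0) + 2(0) - 3(-4) = 14 ✓
  (2) 0 = 4 × 0, remainder 0 ✓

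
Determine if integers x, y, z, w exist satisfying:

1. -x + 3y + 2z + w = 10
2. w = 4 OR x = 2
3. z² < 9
Yes

Take x = 2, y = 0, z = -2, w = 16. Substituting into each constraint:
  (1) (-2) + 3(0) + 2(-2) + 16 = 10 ✓
  (2) x = 2, target 2 ✓ (second branch holds)
  (3) z² = (-2)² = 4, and 4 < 9 ✓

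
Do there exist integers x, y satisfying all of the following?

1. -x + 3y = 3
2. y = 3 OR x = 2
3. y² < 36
Yes

Take x = 6, y = 3. Substituting into each constraint:
  (1) (-6) + 3(3) = 3 ✓
  (2) y = 3, target 3 ✓ (first branch holds)
  (3) y² = (3)² = 9, and 9 < 36 ✓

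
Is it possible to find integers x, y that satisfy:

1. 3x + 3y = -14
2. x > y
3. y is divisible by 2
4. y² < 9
No

Even the single constraint (3x + 3y = -14) is infeasible over the integers.

  - 3x + 3y = -14: every term on the left is divisible by 3, so the LHS ≡ 0 (mod 3), but the RHS -14 is not — no integer solution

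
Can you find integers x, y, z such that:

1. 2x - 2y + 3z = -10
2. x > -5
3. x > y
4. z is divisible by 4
Yes

Take x = 0, y = -1, z = -4. Substituting into each constraint:
  (1) 2(0) - 2(-1) + 3(-4) = -10 ✓
  (2) 0 > -5 ✓
  (3) 0 > -1 ✓
  (4) -4 = 4 × -1, remainder 0 ✓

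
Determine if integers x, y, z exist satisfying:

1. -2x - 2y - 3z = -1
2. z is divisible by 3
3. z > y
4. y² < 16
Yes

Take x = -1, y = -3, z = 3. Substituting into each constraint:
  (1) -2(-1) - 2(-3) - 3(3) = -1 ✓
  (2) 3 = 3 × 1, remainder 0 ✓
  (3) 3 > -3 ✓
  (4) y² = (-3)² = 9, and 9 < 16 ✓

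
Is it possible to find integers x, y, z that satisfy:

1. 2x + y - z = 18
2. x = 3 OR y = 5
Yes

Take x = 3, y = 0, z = -12. Substituting into each constraint:
  (1) 2(3) + 0 + 12 = 18 ✓
  (2) x = 3, target 3 ✓ (first branch holds)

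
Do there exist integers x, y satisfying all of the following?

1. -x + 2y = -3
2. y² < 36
Yes

Take x = 3, y = 0. Substituting into each constraint:
  (1) (-3) + 2(0) = -3 ✓
  (2) y² = (0)² = 0, and 0 < 36 ✓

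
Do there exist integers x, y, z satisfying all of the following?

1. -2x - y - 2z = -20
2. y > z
Yes

Take x = 8, y = 2, z = 1. Substituting into each constraint:
  (1) -2(8) + (-2) - 2(1) = -20 ✓
  (2) 2 > 1 ✓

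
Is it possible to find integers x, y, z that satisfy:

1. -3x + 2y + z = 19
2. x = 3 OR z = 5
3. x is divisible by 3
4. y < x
Yes

Take x = 3, y = 2, z = 24. Substituting into each constraint:
  (1) -3(3) + 2(2) + 24 = 19 ✓
  (2) x = 3, target 3 ✓ (first branch holds)
  (3) 3 = 3 × 1, remainder 0 ✓
  (4) 2 < 3 ✓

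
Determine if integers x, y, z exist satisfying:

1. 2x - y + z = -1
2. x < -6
Yes

Take x = -7, y = 0, z = 13. Substituting into each constraint:
  (1) 2(-7) + 0 + 13 = -1 ✓
  (2) -7 < -6 ✓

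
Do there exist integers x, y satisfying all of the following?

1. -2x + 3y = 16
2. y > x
Yes

Take x = 13, y = 14. Substituting into each constraint:
  (1) -2(13) + 3(14) = 16 ✓
  (2) 14 > 13 ✓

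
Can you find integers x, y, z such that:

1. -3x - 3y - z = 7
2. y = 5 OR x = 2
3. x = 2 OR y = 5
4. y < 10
Yes

Take x = 2, y = 0, z = -13. Substituting into each constraint:
  (1) -3(2) - 3(0) + 13 = 7 ✓
  (2) x = 2, target 2 ✓ (second branch holds)
  (3) x = 2, target 2 ✓ (first branch holds)
  (4) 0 < 10 ✓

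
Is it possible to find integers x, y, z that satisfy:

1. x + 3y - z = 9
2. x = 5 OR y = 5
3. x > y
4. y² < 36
Yes

Take x = 5, y = 4, z = 8. Substituting into each constraint:
  (1) 5 + 3(4) + (-8) = 9 ✓
  (2) x = 5, target 5 ✓ (first branch holds)
  (3) 5 > 4 ✓
  (4) y² = (4)² = 16, and 16 < 36 ✓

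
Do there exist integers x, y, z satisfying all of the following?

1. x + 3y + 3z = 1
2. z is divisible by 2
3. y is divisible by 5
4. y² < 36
Yes

Take x = 1, y = 0, z = 0. Substituting into each constraint:
  (1) 1 + 3(0) + 3(0) = 1 ✓
  (2) 0 = 2 × 0, remainder 0 ✓
  (3) 0 = 5 × 0, remainder 0 ✓
  (4) y² = (0)² = 0, and 0 < 36 ✓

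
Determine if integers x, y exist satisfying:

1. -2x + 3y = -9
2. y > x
Yes

Take x = -12, y = -11. Substituting into each constraint:
  (1) -2(-12) + 3(-11) = -9 ✓
  (2) -11 > -12 ✓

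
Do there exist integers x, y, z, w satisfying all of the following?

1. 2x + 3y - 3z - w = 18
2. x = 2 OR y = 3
Yes

Take x = 3, y = 3, z = -1, w = 0. Substituting into each constraint:
  (1) 2(3) + 3(3) - 3(-1) + 0 = 18 ✓
  (2) y = 3, target 3 ✓ (second branch holds)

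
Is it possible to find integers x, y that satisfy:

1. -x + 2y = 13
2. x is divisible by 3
Yes

Take x = -3, y = 5. Substituting into each constraint:
  (1) 3 + 2(5) = 13 ✓
  (2) -3 = 3 × -1, remainder 0 ✓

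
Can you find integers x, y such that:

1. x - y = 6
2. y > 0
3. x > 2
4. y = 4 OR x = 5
Yes

Take x = 10, y = 4. Substituting into each constraint:
  (1) 10 + (-4) = 6 ✓
  (2) 4 > 0 ✓
  (3) 10 > 2 ✓
  (4) y = 4, target 4 ✓ (first branch holds)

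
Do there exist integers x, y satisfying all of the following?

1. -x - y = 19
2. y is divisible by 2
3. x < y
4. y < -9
No

A contradictory subset is {-x - y = 19, x < y, y < -9}. No integer assignment can satisfy these jointly:

  - -x - y = 19: is a linear equation tying the variables together
  - x < y: bounds one variable relative to another variable
  - y < -9: bounds one variable relative to a constant

Propagating the comparison: x < y and y ≤ -10 give x ≤ -11. Range argument: with x ∈ [−∞, -11], y ∈ [−∞, -10], the left side of the equation is at least 21, but the right side is 19 < 21. No integer solution exists.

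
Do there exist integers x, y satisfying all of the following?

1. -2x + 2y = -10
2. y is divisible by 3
Yes

Take x = 5, y = 0. Substituting into each constraint:
  (1) -2(5) + 2(0) = -10 ✓
  (2) 0 = 3 × 0, remainder 0 ✓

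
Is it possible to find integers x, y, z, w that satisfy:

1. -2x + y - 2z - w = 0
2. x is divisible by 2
Yes

Take x = 0, y = 0, z = 0, w = 0. Substituting into each constraint:
  (1) -2(0) + 0 - 2(0) + 0 = 0 ✓
  (2) 0 = 2 × 0, remainder 0 ✓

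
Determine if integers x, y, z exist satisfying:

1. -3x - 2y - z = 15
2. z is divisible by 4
Yes

Take x = -5, y = 0, z = 0. Substituting into each constraint:
  (1) -3(-5) - 2(0) + 0 = 15 ✓
  (2) 0 = 4 × 0, remainder 0 ✓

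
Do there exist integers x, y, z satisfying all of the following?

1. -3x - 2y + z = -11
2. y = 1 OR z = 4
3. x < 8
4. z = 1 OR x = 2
Yes

Take x = 2, y = 1, z = -3. Substituting into each constraint:
  (1) -3(2) - 2(1) + (-3) = -11 ✓
  (2) y = 1, target 1 ✓ (first branch holds)
  (3) 2 < 8 ✓
  (4) x = 2, target 2 ✓ (second branch holds)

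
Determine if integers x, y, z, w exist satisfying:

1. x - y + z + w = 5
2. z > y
Yes

Take x = 4, y = -1, z = 0, w = 0. Substituting into each constraint:
  (1) 4 + 1 + 0 + 0 = 5 ✓
  (2) 0 > -1 ✓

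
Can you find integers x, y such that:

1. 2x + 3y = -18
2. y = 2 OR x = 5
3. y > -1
Yes

Take x = -12, y = 2. Substituting into each constraint:
  (1) 2(-12) + 3(2) = -18 ✓
  (2) y = 2, target 2 ✓ (first branch holds)
  (3) 2 > -1 ✓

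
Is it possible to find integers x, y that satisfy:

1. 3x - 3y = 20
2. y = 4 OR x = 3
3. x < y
No

Even the single constraint (3x - 3y = 20) is infeasible over the integers.

  - 3x - 3y = 20: every term on the left is divisible by 3, so the LHS ≡ 0 (mod 3), but the RHS 20 is not — no integer solution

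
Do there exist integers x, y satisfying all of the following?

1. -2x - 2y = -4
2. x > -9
Yes

Take x = 2, y = 0. Substituting into each constraint:
  (1) -2(2) - 2(0) = -4 ✓
  (2) 2 > -9 ✓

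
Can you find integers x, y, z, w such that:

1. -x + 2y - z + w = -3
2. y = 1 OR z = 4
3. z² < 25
Yes

Take x = -1, y = 0, z = 4, w = 0. Substituting into each constraint:
  (1) 1 + 2(0) + (-4) + 0 = -3 ✓
  (2) z = 4, target 4 ✓ (second branch holds)
  (3) z² = (4)² = 16, and 16 < 25 ✓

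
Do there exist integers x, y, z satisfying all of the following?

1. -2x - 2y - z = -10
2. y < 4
Yes

Take x = 2, y = 3, z = 0. Substituting into each constraint:
  (1) -2(2) - 2(3) + 0 = -10 ✓
  (2) 3 < 4 ✓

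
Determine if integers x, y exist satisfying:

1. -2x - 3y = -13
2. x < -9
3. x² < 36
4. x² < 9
No

A contradictory subset is {x < -9, x² < 9}. No integer assignment can satisfy these jointly:

  - x < -9: bounds one variable relative to a constant
  - x² < 9: restricts x to |x| ≤ 2

Direct contradiction: the bounds on x require x ≥ -2 and x ≤ -10 simultaneously, which is empty.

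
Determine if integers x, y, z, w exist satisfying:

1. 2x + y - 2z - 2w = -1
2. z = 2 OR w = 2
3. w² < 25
Yes

Take x = 0, y = 3, z = 2, w = 0. Substituting into each constraint:
  (1) 2(0) + 3 - 2(2) - 2(0) = -1 ✓
  (2) z = 2, target 2 ✓ (first branch holds)
  (3) w² = (0)² = 0, and 0 < 25 ✓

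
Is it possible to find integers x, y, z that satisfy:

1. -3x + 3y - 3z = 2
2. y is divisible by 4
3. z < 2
No

Even the single constraint (-3x + 3y - 3z = 2) is infeasible over the integers.

  - -3x + 3y - 3z = 2: every term on the left is divisible by 3, so the LHS ≡ 0 (mod 3), but the RHS 2 is not — no integer solution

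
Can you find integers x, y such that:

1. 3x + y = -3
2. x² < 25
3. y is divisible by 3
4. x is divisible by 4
Yes

Take x = 0, y = -3. Substituting into each constraint:
  (1) 3(0) + (-3) = -3 ✓
  (2) x² = (0)² = 0, and 0 < 25 ✓
  (3) -3 = 3 × -1, remainder 0 ✓
  (4) 0 = 4 × 0, remainder 0 ✓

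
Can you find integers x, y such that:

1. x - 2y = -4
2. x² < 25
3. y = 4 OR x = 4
Yes

Take x = 4, y = 4. Substituting into each constraint:
  (1) 4 - 2(4) = -4 ✓
  (2) x² = (4)² = 16, and 16 < 25 ✓
  (3) y = 4, target 4 ✓ (first branch holds)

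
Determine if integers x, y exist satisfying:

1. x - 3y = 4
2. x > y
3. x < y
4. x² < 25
No

A contradictory subset is {x > y, x < y}. No integer assignment can satisfy these jointly:

  - x > y: bounds one variable relative to another variable
  - x < y: bounds one variable relative to another variable

Direct contradiction: x > y and y > x cannot both hold.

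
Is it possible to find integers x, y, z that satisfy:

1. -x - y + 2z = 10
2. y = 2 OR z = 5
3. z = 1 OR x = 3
Yes

Take x = -10, y = 2, z = 1. Substituting into each constraint:
  (1) 10 + (-2) + 2(1) = 10 ✓
  (2) y = 2, target 2 ✓ (first branch holds)
  (3) z = 1, target 1 ✓ (first branch holds)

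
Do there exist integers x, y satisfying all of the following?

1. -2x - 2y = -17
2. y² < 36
No

Even the single constraint (-2x - 2y = -17) is infeasible over the integers.

  - -2x - 2y = -17: every term on the left is divisible by 2, so the LHS ≡ 0 (mod 2), but the RHS -17 is not — no integer solution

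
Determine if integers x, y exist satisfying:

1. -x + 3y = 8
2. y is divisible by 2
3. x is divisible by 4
Yes

Take x = -8, y = 0. Substituting into each constraint:
  (1) 8 + 3(0) = 8 ✓
  (2) 0 = 2 × 0, remainder 0 ✓
  (3) -8 = 4 × -2, remainder 0 ✓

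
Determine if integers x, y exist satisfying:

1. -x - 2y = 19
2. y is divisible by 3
Yes

Take x = -19, y = 0. Substituting into each constraint:
  (1) 19 - 2(0) = 19 ✓
  (2) 0 = 3 × 0, remainder 0 ✓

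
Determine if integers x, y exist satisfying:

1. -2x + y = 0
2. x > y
Yes

Take x = -1, y = -2. Substituting into each constraint:
  (1) -2(-1) + (-2) = 0 ✓
  (2) -1 > -2 ✓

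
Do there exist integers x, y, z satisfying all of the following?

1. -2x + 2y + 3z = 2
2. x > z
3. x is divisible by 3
Yes

Take x = 0, y = 4, z = -2. Substituting into each constraint:
  (1) -2(0) + 2(4) + 3(-2) = 2 ✓
  (2) 0 > -2 ✓
  (3) 0 = 3 × 0, remainder 0 ✓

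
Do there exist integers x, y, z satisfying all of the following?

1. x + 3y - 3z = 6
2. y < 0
Yes

Take x = 0, y = -1, z = -3. Substituting into each constraint:
  (1) 0 + 3(-1) - 3(-3) = 6 ✓
  (2) -1 < 0 ✓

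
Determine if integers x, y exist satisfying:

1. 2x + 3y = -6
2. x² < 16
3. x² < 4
Yes

Take x = 0, y = -2. Substituting into each constraint:
  (1) 2(0) + 3(-2) = -6 ✓
  (2) x² = (0)² = 0, and 0 < 16 ✓
  (3) x² = (0)² = 0, and 0 < 4 ✓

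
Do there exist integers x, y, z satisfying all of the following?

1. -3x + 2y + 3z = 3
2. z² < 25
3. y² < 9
Yes

Take x = -1, y = 0, z = 0. Substituting into each constraint:
  (1) -3(-1) + 2(0) + 3(0) = 3 ✓
  (2) z² = (0)² = 0, and 0 < 25 ✓
  (3) y² = (0)² = 0, and 0 < 9 ✓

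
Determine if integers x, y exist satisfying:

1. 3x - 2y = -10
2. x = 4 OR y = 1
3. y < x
No

The full constraint system is jointly infeasible over the integers. Each constraint and what it forces:

  - 3x - 2y = -10: is a linear equation tying the variables together
  - x = 4 OR y = 1: forces a choice: either x = 4 or y = 1
  - y < x: bounds one variable relative to another variable

Split on the disjunction (x = 4 OR y = 1):
  • If x = 4: the equation forces y = 11, giving (x, y) = (4, 11), which violates x > y.
  • If y = 1: with y = 1, every remaining term of the linear equation is divisible by 3, so the left side is ≡ 0 (mod 3); but the right side -8 ≡ 1 (mod 3). No integers can satisfy it.
Both branches are infeasible, so the system has no integer solution.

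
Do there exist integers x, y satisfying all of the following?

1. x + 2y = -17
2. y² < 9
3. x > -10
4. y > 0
No

A contradictory subset is {x + 2y = -17, x > -10, y > 0}. No integer assignment can satisfy these jointly:

  - x + 2y = -17: is a linear equation tying the variables together
  - x > -10: bounds one variable relative to a constant
  - y > 0: bounds one variable relative to a constant

Range argument: with x ∈ [-9, ∞], y ∈ [1, ∞], the left side of the equation is at least -7, but the right side is -17 < -7. No integer solution exists.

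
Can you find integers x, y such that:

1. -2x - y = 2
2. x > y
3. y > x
No

A contradictory subset is {x > y, y > x}. No integer assignment can satisfy these jointly:

  - x > y: bounds one variable relative to another variable
  - y > x: bounds one variable relative to another variable

Direct contradiction: x > y and y > x cannot both hold.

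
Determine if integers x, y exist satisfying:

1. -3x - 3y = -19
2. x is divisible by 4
No

Even the single constraint (-3x - 3y = -19) is infeasible over the integers.

  - -3x - 3y = -19: every term on the left is divisible by 3, so the LHS ≡ 0 (mod 3), but the RHS -19 is not — no integer solution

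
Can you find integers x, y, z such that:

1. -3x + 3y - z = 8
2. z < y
Yes

Take x = -1, y = 2, z = 1. Substituting into each constraint:
  (1) -3(-1) + 3(2) + (-1) = 8 ✓
  (2) 1 < 2 ✓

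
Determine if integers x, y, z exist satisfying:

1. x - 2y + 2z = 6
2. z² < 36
Yes

Take x = 6, y = 0, z = 0. Substituting into each constraint:
  (1) 6 - 2(0) + 2(0) = 6 ✓
  (2) z² = (0)² = 0, and 0 < 36 ✓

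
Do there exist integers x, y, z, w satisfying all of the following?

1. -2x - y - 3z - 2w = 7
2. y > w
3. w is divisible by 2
Yes

Take x = 0, y = 2, z = -3, w = 0. Substituting into each constraint:
  (1) -2(0) + (-2) - 3(-3) - 2(0) = 7 ✓
  (2) 2 > 0 ✓
  (3) 0 = 2 × 0, remainder 0 ✓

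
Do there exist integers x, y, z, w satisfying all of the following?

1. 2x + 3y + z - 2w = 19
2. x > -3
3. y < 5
Yes

Take x = 0, y = 0, z = 19, w = 0. Substituting into each constraint:
  (1) 2(0) + 3(0) + 19 - 2(0) = 19 ✓
  (2) 0 > -3 ✓
  (3) 0 < 5 ✓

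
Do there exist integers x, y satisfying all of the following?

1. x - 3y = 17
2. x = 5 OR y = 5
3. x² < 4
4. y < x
No

A contradictory subset is {x - 3y = 17, x = 5 OR y = 5, x² < 4}. No integer assignment can satisfy these jointly:

  - x - 3y = 17: is a linear equation tying the variables together
  - x = 5 OR y = 5: forces a choice: either x = 5 or y = 5
  - x² < 4: restricts x to |x| ≤ 1

Split on the disjunction (x = 5 OR y = 5):
  • If x = 5: this contradicts x² < 4, which requires |x| ≤ 1.
  • If y = 5: the equation forces x = 32, but x² < 4 requires |x| ≤ 1.
Both branches are infeasible, so the system has no integer solution.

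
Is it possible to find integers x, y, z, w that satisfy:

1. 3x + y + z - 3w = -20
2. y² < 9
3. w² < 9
Yes

Take x = -7, y = 0, z = 1, w = 0. Substituting into each constraint:
  (1) 3(-7) + 0 + 1 - 3(0) = -20 ✓
  (2) y² = (0)² = 0, and 0 < 9 ✓
  (3) w² = (0)² = 0, and 0 < 9 ✓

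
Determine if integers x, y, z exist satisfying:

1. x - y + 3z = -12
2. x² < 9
Yes

Take x = 0, y = 12, z = 0. Substituting into each constraint:
  (1) 0 + (-12) + 3(0) = -12 ✓
  (2) x² = (0)² = 0, and 0 < 9 ✓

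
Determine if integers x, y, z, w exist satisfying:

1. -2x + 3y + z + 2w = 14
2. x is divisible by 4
Yes

Take x = 0, y = 0, z = 14, w = 0. Substituting into each constraint:
  (1) -2(0) + 3(0) + 14 + 2(0) = 14 ✓
  (2) 0 = 4 × 0, remainder 0 ✓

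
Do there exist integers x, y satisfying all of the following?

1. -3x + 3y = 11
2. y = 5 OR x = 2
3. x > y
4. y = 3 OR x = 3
No

Even the single constraint (-3x + 3y = 11) is infeasible over the integers.

  - -3x + 3y = 11: every term on the left is divisible by 3, so the LHS ≡ 0 (mod 3), but the RHS 11 is not — no integer solution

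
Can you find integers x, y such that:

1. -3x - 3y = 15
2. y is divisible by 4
Yes

Take x = -5, y = 0. Substituting into each constraint:
  (1) -3(-5) - 3(0) = 15 ✓
  (2) 0 = 4 × 0, remainder 0 ✓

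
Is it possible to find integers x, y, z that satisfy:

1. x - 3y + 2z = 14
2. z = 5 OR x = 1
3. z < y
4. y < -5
Yes

Take x = 1, y = -15, z = -16. Substituting into each constraint:
  (1) 1 - 3(-15) + 2(-16) = 14 ✓
  (2) x = 1, target 1 ✓ (second branch holds)
  (3) -16 < -15 ✓
  (4) -15 < -5 ✓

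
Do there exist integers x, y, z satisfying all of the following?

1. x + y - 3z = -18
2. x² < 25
Yes

Take x = 0, y = -18, z = 0. Substituting into each constraint:
  (1) 0 + (-18) - 3(0) = -18 ✓
  (2) x² = (0)² = 0, and 0 < 25 ✓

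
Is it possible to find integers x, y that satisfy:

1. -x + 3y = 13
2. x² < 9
Yes

Take x = -1, y = 4. Substituting into each constraint:
  (1) 1 + 3(4) = 13 ✓
  (2) x² = (-1)² = 1, and 1 < 9 ✓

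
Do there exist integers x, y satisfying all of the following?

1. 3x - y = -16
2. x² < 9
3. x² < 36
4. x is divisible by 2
Yes

Take x = 0, y = 16. Substituting into each constraint:
  (1) 3(0) + (-16) = -16 ✓
  (2) x² = (0)² = 0, and 0 < 9 ✓
  (3) x² = (0)² = 0, and 0 < 36 ✓
  (4) 0 = 2 × 0, remainder 0 ✓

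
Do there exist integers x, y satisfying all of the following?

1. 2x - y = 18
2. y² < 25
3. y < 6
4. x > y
Yes

Take x = 11, y = 4. Substituting into each constraint:
  (1) 2(11) + (-4) = 18 ✓
  (2) y² = (4)² = 16, and 16 < 25 ✓
  (3) 4 < 6 ✓
  (4) 11 > 4 ✓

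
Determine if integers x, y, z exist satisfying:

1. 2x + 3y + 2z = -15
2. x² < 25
Yes

Take x = 0, y = 1, z = -9. Substituting into each constraint:
  (1) 2(0) + 3(1) + 2(-9) = -15 ✓
  (2) x² = (0)² = 0, and 0 < 25 ✓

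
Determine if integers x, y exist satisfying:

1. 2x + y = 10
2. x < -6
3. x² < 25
No

A contradictory subset is {x < -6, x² < 25}. No integer assignment can satisfy these jointly:

  - x < -6: bounds one variable relative to a constant
  - x² < 25: restricts x to |x| ≤ 4

Direct contradiction: the bounds on x require x ≥ -4 and x ≤ -7 simultaneously, which is empty.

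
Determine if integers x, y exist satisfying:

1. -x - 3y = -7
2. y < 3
Yes

Take x = 1, y = 2. Substituting into each constraint:
  (1) (-1) - 3(2) = -7 ✓
  (2) 2 < 3 ✓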